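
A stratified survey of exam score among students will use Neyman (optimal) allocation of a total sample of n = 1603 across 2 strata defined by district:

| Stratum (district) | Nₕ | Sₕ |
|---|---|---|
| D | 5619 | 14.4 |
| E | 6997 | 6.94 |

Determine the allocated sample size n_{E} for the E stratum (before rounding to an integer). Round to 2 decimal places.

601.21

Neyman allocation: nₕ = n·NₕSₕ / Σⱼ NⱼSⱼ.
Σ NⱼSⱼ = 5619·14.4 + 6997·6.94 = 129472.78.
n_{E} = 1603·6997·6.94 / 129472.78 = 601.21.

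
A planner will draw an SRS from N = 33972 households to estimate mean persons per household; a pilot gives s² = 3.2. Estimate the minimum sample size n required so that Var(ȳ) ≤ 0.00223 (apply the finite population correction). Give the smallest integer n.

1377

Without fpc, n₀ = s²/D = 3.2/0.00223 = 1434.9776.
With fpc, (1 − n/N)·s²/n ≤ D requires n ≥ n₀/(1 + n₀/N) = 1434.9776/(1 + 1434.9776/33972) = 1376.8207.
Rounding up, n = 1377.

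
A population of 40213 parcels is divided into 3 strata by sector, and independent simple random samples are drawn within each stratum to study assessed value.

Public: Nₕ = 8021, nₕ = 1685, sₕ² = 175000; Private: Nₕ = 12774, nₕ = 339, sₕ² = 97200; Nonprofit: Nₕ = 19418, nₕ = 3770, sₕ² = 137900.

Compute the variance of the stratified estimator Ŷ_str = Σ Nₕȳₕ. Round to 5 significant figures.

Var(Ŷ_str) = Σₕ Nₕ²(1 − fₕ)sₕ²/nₕ.
Public: 8021²·(1 − 1685/8021)·175000/1685 = 5.2781512 × 10^9.
Private: 12774²·(1 − 339/12774)·97200/339 = 4.5544849 × 10^10.
Nonprofit: 19418²·(1 − 3770/19418)·137900/3770 = 1.1114406 × 10^10.
Sum = 6.1937406 × 10^10.

6.1937 × 10^10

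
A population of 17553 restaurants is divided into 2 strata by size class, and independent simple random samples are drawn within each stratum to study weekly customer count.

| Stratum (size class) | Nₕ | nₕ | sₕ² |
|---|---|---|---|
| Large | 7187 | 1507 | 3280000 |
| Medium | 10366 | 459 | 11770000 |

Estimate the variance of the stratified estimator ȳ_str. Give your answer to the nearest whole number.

Var(ȳ_str) = Σₕ Wₕ²(1 − fₕ)sₕ²/nₕ with Wₕ = Nₕ/N, N = 17553.
Large: Wₕ = 0.40944568; term = 0.40944568²·(1 − 0.20968415)·3280000/1507 = 288.37252.
Medium: Wₕ = 0.59055432; term = 0.59055432²·(1 − 0.04427937)·11770000/459 = 8547.0145.
Sum = 8835.387.

8835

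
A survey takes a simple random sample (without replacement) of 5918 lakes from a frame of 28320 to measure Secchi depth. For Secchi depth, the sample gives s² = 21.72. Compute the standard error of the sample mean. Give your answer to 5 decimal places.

Under SRS without replacement, Var(ȳ) = (1 − f)·s²/n with f = n/N = 5918/28320 = 0.20896893.
Var(ȳ) = (1 − 0.20896893)·21.72/5918 = 0.79103107·0.0036701588 = 0.0029032097.
SE(ȳ) = √(0.0029032097) = 0.05388.

0.05388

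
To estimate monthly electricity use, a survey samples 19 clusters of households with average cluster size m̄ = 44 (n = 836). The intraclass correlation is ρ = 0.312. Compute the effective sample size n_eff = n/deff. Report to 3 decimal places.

57.991

deff = 1 + (44 − 1)·0.312 = 1 + 13.416 = 14.416.
n_eff = 836 / 14.416 = 57.991.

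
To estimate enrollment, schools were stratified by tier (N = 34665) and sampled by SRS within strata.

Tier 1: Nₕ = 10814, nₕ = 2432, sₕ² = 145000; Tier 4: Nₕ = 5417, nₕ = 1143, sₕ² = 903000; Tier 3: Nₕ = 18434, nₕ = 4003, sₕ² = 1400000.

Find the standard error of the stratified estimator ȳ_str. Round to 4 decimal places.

Var(ȳ_str) = Σₕ Wₕ²(1 − fₕ)sₕ²/nₕ with Wₕ = Nₕ/N, N = 34665.
Tier 1: Wₕ = 0.31195731; term = 0.31195731²·(1 − 0.22489366)·145000/2432 = 4.4973433.
Tier 4: Wₕ = 0.15626713; term = 0.15626713²·(1 − 0.21100240)·903000/1143 = 15.221325.
Tier 3: Wₕ = 0.53177557; term = 0.53177557²·(1 − 0.21715309)·1400000/4003 = 77.424079.
Sum = 97.142747.
SE = √(97.142747) = 9.8561.

9.8561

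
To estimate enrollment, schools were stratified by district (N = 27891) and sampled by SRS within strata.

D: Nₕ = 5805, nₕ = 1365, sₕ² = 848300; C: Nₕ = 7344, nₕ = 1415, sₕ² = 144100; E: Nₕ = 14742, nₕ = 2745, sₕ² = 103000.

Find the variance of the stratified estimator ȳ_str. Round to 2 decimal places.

Var(ȳ_str) = Σₕ Wₕ²(1 − fₕ)sₕ²/nₕ with Wₕ = Nₕ/N, N = 27891.
D: Wₕ = 0.20813166; term = 0.20813166²·(1 − 0.23514212)·848300/1365 = 20.590829.
C: Wₕ = 0.26331075; term = 0.26331075²·(1 − 0.19267429)·144100/1415 = 5.7002446.
E: Wₕ = 0.52855760; term = 0.52855760²·(1 − 0.18620269)·103000/2745 = 8.5309181.
Sum = 34.821992.

34.82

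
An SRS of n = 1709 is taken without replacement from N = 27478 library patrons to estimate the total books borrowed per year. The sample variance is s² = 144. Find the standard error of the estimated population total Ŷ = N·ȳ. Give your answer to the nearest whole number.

7724

Var(Ŷ) = N²·Var(ȳ) = N²·(1 − n/N)·s²/n.
f = 1709/27478 = 0.06219521; Var(ȳ) = 0.93780479·144/1709 = 0.079019245.
Var(Ŷ) = 27478² · 0.079019245 = 5.9662729 × 10^7.
SE(Ŷ) = √(5.9662729 × 10^7) = 7724.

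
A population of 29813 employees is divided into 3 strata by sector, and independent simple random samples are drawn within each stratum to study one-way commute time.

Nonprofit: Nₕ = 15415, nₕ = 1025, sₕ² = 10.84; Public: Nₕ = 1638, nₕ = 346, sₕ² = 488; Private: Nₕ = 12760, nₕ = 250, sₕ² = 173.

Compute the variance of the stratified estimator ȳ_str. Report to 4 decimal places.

Var(ȳ_str) = Σₕ Wₕ²(1 − fₕ)sₕ²/nₕ with Wₕ = Nₕ/N, N = 29813.
Nonprofit: Wₕ = 0.51705632; term = 0.51705632²·(1 − 0.06649367)·10.84/1025 = 0.0026393585.
Public: Wₕ = 0.05494247; term = 0.05494247²·(1 − 0.21123321)·488/346 = 0.0033582171.
Private: Wₕ = 0.42800121; term = 0.42800121²·(1 − 0.01959248)·173/250 = 0.12428042.
Sum = 0.130278.

0.1303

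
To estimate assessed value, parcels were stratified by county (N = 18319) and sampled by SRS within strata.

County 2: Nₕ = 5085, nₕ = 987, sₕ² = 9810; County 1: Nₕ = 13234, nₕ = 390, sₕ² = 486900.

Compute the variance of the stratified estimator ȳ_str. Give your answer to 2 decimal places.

Var(ȳ_str) = Σₕ Wₕ²(1 − fₕ)sₕ²/nₕ with Wₕ = Nₕ/N, N = 18319.
County 2: Wₕ = 0.27758065; term = 0.27758065²·(1 − 0.19410029)·9810/987 = 0.61717914.
County 1: Wₕ = 0.72241935; term = 0.72241935²·(1 − 0.02946955)·486900/390 = 632.35808.
Sum = 632.97526.

632.98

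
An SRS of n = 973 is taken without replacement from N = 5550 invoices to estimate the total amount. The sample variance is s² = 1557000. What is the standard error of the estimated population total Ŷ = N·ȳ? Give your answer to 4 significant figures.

Var(Ŷ) = N²·Var(ȳ) = N²·(1 − n/N)·s²/n.
f = 973/5550 = 0.17531532; Var(ȳ) = 0.82468468·1557000/973 = 1319.665.
Var(Ŷ) = 5550² · 1319.665 = 4.0648981 × 10^10.
SE(Ŷ) = √(4.0648981 × 10^10) = 201600.

201600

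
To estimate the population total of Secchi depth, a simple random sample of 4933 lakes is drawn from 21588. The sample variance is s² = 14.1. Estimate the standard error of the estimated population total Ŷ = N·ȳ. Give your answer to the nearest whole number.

Var(Ŷ) = N²·Var(ȳ) = N²·(1 − n/N)·s²/n.
f = 4933/21588 = 0.22850658; Var(ȳ) = 0.77149342·14.1/4933 = 0.0022051606.
Var(Ŷ) = 21588² · 0.0022051606 = 1.0276969 × 10^6.
SE(Ŷ) = √(1.0276969 × 10^6) = 1014.

1014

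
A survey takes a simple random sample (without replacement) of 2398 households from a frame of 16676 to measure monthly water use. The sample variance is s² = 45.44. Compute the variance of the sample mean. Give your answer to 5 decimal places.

0.01622

Under SRS without replacement, Var(ȳ) = (1 − f)·s²/n with f = n/N = 2398/16676 = 0.14379947.
Var(ȳ) = (1 − 0.14379947)·45.44/2398 = 0.85620053·0.018949124 = 0.01622425.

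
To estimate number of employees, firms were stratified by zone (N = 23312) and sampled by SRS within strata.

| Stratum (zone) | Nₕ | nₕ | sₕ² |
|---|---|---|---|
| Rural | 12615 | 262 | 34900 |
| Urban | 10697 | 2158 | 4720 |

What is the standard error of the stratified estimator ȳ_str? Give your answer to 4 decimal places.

6.2100

Var(ȳ_str) = Σₕ Wₕ²(1 − fₕ)sₕ²/nₕ with Wₕ = Nₕ/N, N = 23312.
Rural: Wₕ = 0.54113761; term = 0.54113761²·(1 − 0.02076893)·34900/262 = 38.196605.
Urban: Wₕ = 0.45886239; term = 0.45886239²·(1 − 0.20173881)·4720/2158 = 0.36762116.
Sum = 38.564226.
SE = √(38.564226) = 6.2100.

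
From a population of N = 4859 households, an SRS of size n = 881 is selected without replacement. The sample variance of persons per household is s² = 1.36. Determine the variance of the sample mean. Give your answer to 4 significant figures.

Under SRS without replacement, Var(ȳ) = (1 − f)·s²/n with f = n/N = 881/4859 = 0.18131303.
Var(ȳ) = (1 − 0.18131303)·1.36/881 = 0.81868697·0.0015437003 = 0.0012638074.

0.001264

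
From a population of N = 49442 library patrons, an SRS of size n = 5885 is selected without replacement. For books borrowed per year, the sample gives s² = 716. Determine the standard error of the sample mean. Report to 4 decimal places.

0.3274

Under SRS without replacement, Var(ȳ) = (1 − f)·s²/n with f = n/N = 5885/49442 = 0.11902836.
Var(ȳ) = (1 − 0.11902836)·716/5885 = 0.88097164·0.12166525 = 0.10718364.
SE(ȳ) = √(0.10718364) = 0.3274.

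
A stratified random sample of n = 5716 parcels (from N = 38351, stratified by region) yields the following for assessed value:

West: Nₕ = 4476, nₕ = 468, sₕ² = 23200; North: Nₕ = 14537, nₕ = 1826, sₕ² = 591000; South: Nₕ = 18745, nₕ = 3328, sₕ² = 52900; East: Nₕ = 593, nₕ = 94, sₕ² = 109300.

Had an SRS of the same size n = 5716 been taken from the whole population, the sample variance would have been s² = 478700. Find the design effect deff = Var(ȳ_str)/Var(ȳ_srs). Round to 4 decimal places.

0.6262

Var(ȳ_str) = Σ Wₕ²(1−fₕ)sₕ²/nₕ with Wₕ = Nₕ/38351:
  West: (4476/38351)²·(1−468/4476)·23200/468 = 0.60465345
  North: (14537/38351)²·(1−1826/14537)·591000/1826 = 40.661915
  South: (18745/38351)²·(1−3328/18745)·52900/3328 = 3.1232323
  East: (593/38351)²·(1−94/593)·109300/94 = 0.23393444
  → Var(ȳ_str) = 44.623735.
Var(ȳ_srs) = (1 − 5716/38351)·478700/5716 = 71.265302.
deff = 44.623735 / 71.265302 = 0.6262.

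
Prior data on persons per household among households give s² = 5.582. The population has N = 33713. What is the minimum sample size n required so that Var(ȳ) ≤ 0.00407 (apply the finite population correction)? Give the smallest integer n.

1318

Without fpc, n₀ = s²/D = 5.582/0.00407 = 1371.4988.
With fpc, (1 − n/N)·s²/n ≤ D requires n ≥ n₀/(1 + n₀/N) = 1371.4988/(1 + 1371.4988/33713) = 1317.8851.
Rounding up, n = 1318.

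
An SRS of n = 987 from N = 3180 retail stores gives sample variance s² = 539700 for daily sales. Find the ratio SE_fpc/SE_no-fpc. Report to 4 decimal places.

f = n/N = 987/3180 = 0.31037736.
SE_no-fpc = √(s²/n) = 23.383937; SE_fpc = √((1−f)s²/n) = 19.418845.
Ratio = √(1−f) = 0.83043521.

0.8304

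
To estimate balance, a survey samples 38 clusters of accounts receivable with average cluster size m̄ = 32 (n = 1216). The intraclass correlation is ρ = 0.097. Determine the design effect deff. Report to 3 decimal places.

deff = 1 + (32 − 1)·0.097 = 1 + 3.007 = 4.007.

4.007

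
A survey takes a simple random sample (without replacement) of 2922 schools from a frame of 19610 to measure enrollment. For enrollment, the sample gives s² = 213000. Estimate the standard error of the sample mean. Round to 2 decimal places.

Under SRS without replacement, Var(ȳ) = (1 − f)·s²/n with f = n/N = 2922/19610 = 0.14900561.
Var(ȳ) = (1 − 0.14900561)·213000/2922 = 0.85099439·72.895277 = 62.033472.
SE(ȳ) = √(62.033472) = 7.88.

7.88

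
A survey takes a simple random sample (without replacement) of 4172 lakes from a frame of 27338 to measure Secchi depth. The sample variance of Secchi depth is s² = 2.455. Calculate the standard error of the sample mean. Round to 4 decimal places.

0.0223

Under SRS without replacement, Var(ȳ) = (1 − f)·s²/n with f = n/N = 4172/27338 = 0.15260809.
Var(ȳ) = (1 − 0.15260809)·2.455/4172 = 0.84739191·5.8844679 × 10^-4 = 4.9864505 × 10^-4.
SE(ȳ) = √(4.9864505 × 10^-4) = 0.0223.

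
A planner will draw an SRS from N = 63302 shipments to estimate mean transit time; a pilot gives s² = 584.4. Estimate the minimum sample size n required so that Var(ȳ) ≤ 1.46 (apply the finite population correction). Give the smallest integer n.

398

Without fpc, n₀ = s²/D = 584.4/1.46 = 400.2740.
With fpc, (1 − n/N)·s²/n ≤ D requires n ≥ n₀/(1 + n₀/N) = 400.2740/(1 + 400.2740/63302) = 397.7589.
Rounding up, n = 398.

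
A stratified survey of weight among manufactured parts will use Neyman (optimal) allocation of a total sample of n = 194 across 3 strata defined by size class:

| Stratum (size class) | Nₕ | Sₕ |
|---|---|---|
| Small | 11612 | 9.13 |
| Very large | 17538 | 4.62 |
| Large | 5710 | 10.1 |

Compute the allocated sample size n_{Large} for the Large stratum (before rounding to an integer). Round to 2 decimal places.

45.72

Neyman allocation: nₕ = n·NₕSₕ / Σⱼ NⱼSⱼ.
Σ NⱼSⱼ = 11612·9.13 + 17538·4.62 + 5710·10.1 = 244714.12.
n_{Large} = 194·5710·10.1 / 244714.12 = 45.72.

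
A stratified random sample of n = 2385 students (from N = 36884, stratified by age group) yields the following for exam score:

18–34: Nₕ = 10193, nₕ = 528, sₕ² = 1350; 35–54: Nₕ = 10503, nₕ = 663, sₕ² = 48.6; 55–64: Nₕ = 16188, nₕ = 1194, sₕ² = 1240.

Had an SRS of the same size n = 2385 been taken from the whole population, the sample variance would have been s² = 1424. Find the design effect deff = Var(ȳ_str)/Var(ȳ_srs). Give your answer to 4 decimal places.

Var(ȳ_str) = Σ Wₕ²(1−fₕ)sₕ²/nₕ with Wₕ = Nₕ/36884:
  18–34: (10193/36884)²·(1−528/10193)·1350/528 = 0.1851517
  35–54: (10503/36884)²·(1−663/10503)·48.6/663 = 0.0055687174
  55–64: (16188/36884)²·(1−1194/16188)·1240/1194 = 0.18529002
  → Var(ȳ_str) = 0.37601044.
Var(ȳ_srs) = (1 − 2385/36884)·1424/2385 = 0.55845746.
deff = 0.37601044 / 0.55845746 = 0.6733.

0.6733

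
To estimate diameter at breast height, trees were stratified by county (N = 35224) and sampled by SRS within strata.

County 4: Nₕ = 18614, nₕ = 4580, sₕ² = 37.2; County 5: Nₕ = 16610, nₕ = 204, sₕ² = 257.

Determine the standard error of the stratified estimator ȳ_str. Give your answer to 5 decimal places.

0.52764

Var(ȳ_str) = Σₕ Wₕ²(1 − fₕ)sₕ²/nₕ with Wₕ = Nₕ/N, N = 35224.
County 4: Wₕ = 0.52844651; term = 0.52844651²·(1 − 0.24605136)·37.2/4580 = 0.0017100992.
County 5: Wₕ = 0.47155349; term = 0.47155349²·(1 − 0.01228176)·257/204 = 0.27669286.
Sum = 0.27840296.
SE = √(0.27840296) = 0.52764.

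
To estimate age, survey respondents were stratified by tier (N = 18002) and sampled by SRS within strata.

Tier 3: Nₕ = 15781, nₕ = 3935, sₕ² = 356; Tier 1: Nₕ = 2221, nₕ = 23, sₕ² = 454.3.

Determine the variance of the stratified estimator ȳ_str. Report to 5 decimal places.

0.34973

Var(ȳ_str) = Σₕ Wₕ²(1 − fₕ)sₕ²/nₕ with Wₕ = Nₕ/N, N = 18002.
Tier 3: Wₕ = 0.87662482; term = 0.87662482²·(1 − 0.24935048)·356/3935 = 0.052187921.
Tier 1: Wₕ = 0.12337518; term = 0.12337518²·(1 − 0.01035570)·454.3/23 = 0.29754293.
Sum = 0.34973085.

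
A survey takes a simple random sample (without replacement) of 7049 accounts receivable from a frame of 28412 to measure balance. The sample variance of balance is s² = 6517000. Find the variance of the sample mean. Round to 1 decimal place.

695.2

Under SRS without replacement, Var(ȳ) = (1 − f)·s²/n with f = n/N = 7049/28412 = 0.24809939.
Var(ȳ) = (1 − 0.24809939)·6517000/7049 = 0.75190061·924.5283 = 695.15339.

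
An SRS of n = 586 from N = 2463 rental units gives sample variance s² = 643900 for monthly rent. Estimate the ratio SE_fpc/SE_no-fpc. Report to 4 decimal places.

f = n/N = 586/2463 = 0.23792123.
SE_no-fpc = √(s²/n) = 33.148235; SE_fpc = √((1−f)s²/n) = 28.937455.
Ratio = √(1−f) = 0.87297123.

0.8730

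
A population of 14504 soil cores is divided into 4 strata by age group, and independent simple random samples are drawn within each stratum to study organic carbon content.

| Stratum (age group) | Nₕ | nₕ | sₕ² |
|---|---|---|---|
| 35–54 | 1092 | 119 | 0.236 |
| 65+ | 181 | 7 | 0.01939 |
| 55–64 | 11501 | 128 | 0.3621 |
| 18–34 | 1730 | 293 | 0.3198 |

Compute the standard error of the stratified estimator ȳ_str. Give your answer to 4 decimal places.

Var(ȳ_str) = Σₕ Wₕ²(1 − fₕ)sₕ²/nₕ with Wₕ = Nₕ/N, N = 14504.
35–54: Wₕ = 0.07528958; term = 0.07528958²·(1 − 0.10897436)·0.236/119 = 1.0016706 × 10^-5.
65+: Wₕ = 0.01247932; term = 0.01247932²·(1 − 0.03867403)·0.01939/7 = 4.1469807 × 10^-7.
55–64: Wₕ = 0.79295367; term = 0.79295367²·(1 − 0.01112947)·0.3621/128 = 0.0017589505.
18–34: Wₕ = 0.11927744; term = 0.11927744²·(1 − 0.16936416)·0.3198/293 = 1.2898468 × 10^-5.
Sum = 0.0017822804.
SE = √(0.0017822804) = 0.0422.

0.0422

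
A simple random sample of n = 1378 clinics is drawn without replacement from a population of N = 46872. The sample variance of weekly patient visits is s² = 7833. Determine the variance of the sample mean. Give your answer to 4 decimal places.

5.5172

Under SRS without replacement, Var(ȳ) = (1 − f)·s²/n with f = n/N = 1378/46872 = 0.02939921.
Var(ȳ) = (1 − 0.02939921)·7833/1378 = 0.97060079·5.6843251 = 5.5172104.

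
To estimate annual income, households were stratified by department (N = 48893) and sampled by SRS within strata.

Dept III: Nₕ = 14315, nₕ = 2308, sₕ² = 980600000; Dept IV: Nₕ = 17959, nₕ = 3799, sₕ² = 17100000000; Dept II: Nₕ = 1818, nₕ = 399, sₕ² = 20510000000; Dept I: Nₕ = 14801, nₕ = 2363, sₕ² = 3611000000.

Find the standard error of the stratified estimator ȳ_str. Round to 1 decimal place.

Var(ȳ_str) = Σₕ Wₕ²(1 − fₕ)sₕ²/nₕ with Wₕ = Nₕ/N, N = 48893.
Dept III: Wₕ = 0.29278220; term = 0.29278220²·(1 − 0.16122948)·980600000/2308 = 30548.408.
Dept IV: Wₕ = 0.36731229; term = 0.36731229²·(1 − 0.21153739)·17100000000/3799 = 478827.24.
Dept II: Wₕ = 0.03718324; term = 0.03718324²·(1 − 0.21947195)·20510000000/399 = 55472.235.
Dept I: Wₕ = 0.30272227; term = 0.30272227²·(1 − 0.15965137)·3611000000/2363 = 117682.53.
Sum = 682530.41.
SE = √(682530.41) = 826.2.

826.2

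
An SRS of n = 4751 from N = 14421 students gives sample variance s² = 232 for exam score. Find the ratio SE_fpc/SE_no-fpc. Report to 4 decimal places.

0.8189

f = n/N = 4751/14421 = 0.32945011.
SE_no-fpc = √(s²/n) = 0.22097924; SE_fpc = √((1−f)s²/n) = 0.18095352.
Ratio = √(1−f) = 0.81887111.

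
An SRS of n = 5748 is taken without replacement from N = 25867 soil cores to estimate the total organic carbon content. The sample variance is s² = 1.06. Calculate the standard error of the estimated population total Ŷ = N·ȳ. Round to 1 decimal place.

Var(Ŷ) = N²·Var(ȳ) = N²·(1 − n/N)·s²/n.
f = 5748/25867 = 0.22221363; Var(ȳ) = 0.77778637·1.06/5748 = 1.4343312 × 10^-4.
Var(Ŷ) = 25867² · (1.4343312 × 10^-4) = 95971.343.
SE(Ŷ) = √(95971.343) = 309.8.

309.8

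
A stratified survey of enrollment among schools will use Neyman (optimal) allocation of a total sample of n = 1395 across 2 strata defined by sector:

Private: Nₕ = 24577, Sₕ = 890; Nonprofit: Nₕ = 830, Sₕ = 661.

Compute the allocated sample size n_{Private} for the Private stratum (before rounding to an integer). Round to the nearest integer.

1361

Neyman allocation: nₕ = n·NₕSₕ / Σⱼ NⱼSⱼ.
Σ NⱼSⱼ = 24577·890 + 830·661 = 2.242216 × 10^7.
n_{Private} = 1395·24577·890 / (2.242216 × 10^7) = 1361.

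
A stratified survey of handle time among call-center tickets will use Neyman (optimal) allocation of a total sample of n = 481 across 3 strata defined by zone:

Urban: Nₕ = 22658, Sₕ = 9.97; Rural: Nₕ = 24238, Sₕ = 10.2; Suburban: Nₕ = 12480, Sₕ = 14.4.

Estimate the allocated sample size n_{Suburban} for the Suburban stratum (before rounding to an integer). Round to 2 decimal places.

132.41

Neyman allocation: nₕ = n·NₕSₕ / Σⱼ NⱼSⱼ.
Σ NⱼSⱼ = 22658·9.97 + 24238·10.2 + 12480·14.4 = 652839.86.
n_{Suburban} = 481·12480·14.4 / 652839.86 = 132.41.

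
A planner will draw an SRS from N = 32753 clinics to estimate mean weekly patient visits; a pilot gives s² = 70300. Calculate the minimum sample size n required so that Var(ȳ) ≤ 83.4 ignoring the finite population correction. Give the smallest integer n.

843

Without fpc, n₀ = s²/D = 70300/83.4 = 842.9257.
Rounding up, n = 843.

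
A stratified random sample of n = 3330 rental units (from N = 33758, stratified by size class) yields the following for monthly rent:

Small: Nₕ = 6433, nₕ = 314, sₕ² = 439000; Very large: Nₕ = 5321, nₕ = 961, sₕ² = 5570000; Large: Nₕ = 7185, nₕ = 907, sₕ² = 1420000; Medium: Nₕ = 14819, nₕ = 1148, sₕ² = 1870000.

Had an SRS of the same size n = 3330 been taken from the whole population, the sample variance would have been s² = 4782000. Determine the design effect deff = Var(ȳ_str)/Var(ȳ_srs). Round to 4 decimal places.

Var(ȳ_str) = Σ Wₕ²(1−fₕ)sₕ²/nₕ with Wₕ = Nₕ/33758:
  Small: (6433/33758)²·(1−314/6433)·439000/314 = 48.29203
  Very large: (5321/33758)²·(1−961/5321)·5570000/961 = 117.99351
  Large: (7185/33758)²·(1−907/7185)·1420000/907 = 61.969176
  Medium: (14819/33758)²·(1−1148/14819)·1870000/1148 = 289.57795
  → Var(ȳ_str) = 517.83267.
Var(ȳ_srs) = (1 − 3330/33758)·4782000/3330 = 1294.3807.
deff = 517.83267 / 1294.3807 = 0.4001.

0.4001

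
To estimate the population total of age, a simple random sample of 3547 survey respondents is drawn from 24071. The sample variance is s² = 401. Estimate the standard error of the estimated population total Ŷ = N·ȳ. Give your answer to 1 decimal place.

7473.4

Var(Ŷ) = N²·Var(ȳ) = N²·(1 − n/N)·s²/n.
f = 3547/24071 = 0.14735574; Var(ȳ) = 0.85264426·401/3547 = 0.096394234.
Var(Ŷ) = 24071² · 0.096394234 = 5.5852076 × 10^7.
SE(Ŷ) = √(5.5852076 × 10^7) = 7473.4.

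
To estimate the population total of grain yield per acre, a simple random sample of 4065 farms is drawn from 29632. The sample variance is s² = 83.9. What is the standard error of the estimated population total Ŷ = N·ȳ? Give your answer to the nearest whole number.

Var(Ŷ) = N²·Var(ȳ) = N²·(1 − n/N)·s²/n.
f = 4065/29632 = 0.13718278; Var(ȳ) = 0.86281722·83.9/4065 = 0.017808208.
Var(Ŷ) = 29632² · 0.017808208 = 1.5636594 × 10^7.
SE(Ŷ) = √(1.5636594 × 10^7) = 3954.

3954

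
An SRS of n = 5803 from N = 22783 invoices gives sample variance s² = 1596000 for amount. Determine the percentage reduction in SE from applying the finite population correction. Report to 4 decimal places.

13.6697

f = n/N = 5803/22783 = 0.25470746.
SE_no-fpc = √(s²/n) = 16.584033; SE_fpc = √((1−f)s²/n) = 14.31705.
Ratio = √(1−f) = 0.86330327. Reduction = 100·(1 − 0.86330327) = 13.6697%.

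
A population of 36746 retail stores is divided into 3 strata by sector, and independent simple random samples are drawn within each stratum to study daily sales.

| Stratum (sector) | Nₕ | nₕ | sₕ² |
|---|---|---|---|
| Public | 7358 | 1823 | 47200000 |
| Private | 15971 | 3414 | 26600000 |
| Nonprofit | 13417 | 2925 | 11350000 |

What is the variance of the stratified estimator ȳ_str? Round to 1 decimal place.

2342.7

Var(ȳ_str) = Σₕ Wₕ²(1 − fₕ)sₕ²/nₕ with Wₕ = Nₕ/N, N = 36746.
Public: Wₕ = 0.20023948; term = 0.20023948²·(1 − 0.24775754)·47200000/1823 = 780.93088.
Private: Wₕ = 0.43463234; term = 0.43463234²·(1 − 0.21376244)·26600000/3414 = 1157.2201.
Nonprofit: Wₕ = 0.36512818; term = 0.36512818²·(1 − 0.21800701)·11350000/2925 = 404.54194.
Sum = 2342.6929.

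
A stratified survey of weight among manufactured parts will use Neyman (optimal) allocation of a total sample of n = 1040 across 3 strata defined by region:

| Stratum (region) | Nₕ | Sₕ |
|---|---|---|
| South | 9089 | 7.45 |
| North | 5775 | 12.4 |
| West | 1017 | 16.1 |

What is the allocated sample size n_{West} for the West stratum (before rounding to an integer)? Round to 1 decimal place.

Neyman allocation: nₕ = n·NₕSₕ / Σⱼ NⱼSⱼ.
Σ NⱼSⱼ = 9089·7.45 + 5775·12.4 + 1017·16.1 = 155696.75.
n_{West} = 1040·1017·16.1 / 155696.75 = 109.4.

109.4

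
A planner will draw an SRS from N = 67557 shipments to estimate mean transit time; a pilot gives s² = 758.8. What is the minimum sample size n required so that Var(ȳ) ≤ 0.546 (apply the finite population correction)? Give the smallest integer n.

1362

Without fpc, n₀ = s²/D = 758.8/0.546 = 1389.7436.
With fpc, (1 − n/N)·s²/n ≤ D requires n ≥ n₀/(1 + n₀/N) = 1389.7436/(1 + 1389.7436/67557) = 1361.7309.
Rounding up, n = 1362.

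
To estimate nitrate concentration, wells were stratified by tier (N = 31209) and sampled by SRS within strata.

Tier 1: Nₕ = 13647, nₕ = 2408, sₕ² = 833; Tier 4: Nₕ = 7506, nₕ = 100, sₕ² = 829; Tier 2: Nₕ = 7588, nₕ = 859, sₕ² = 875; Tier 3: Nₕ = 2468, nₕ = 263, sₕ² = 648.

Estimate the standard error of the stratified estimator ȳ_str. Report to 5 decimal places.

0.77122

Var(ȳ_str) = Σₕ Wₕ²(1 − fₕ)sₕ²/nₕ with Wₕ = Nₕ/N, N = 31209.
Tier 1: Wₕ = 0.43727771; term = 0.43727771²·(1 − 0.17644904)·833/2408 = 0.054474553.
Tier 4: Wₕ = 0.24050755; term = 0.24050755²·(1 − 0.01332268)·829/100 = 0.4731372.
Tier 2: Wₕ = 0.24313499; term = 0.24313499²·(1 − 0.11320506)·875/859 = 0.053398989.
Tier 3: Wₕ = 0.07907975; term = 0.07907975²·(1 − 0.10656402)·648/263 = 0.013766175.
Sum = 0.59477692.
SE = √(0.59477692) = 0.77122.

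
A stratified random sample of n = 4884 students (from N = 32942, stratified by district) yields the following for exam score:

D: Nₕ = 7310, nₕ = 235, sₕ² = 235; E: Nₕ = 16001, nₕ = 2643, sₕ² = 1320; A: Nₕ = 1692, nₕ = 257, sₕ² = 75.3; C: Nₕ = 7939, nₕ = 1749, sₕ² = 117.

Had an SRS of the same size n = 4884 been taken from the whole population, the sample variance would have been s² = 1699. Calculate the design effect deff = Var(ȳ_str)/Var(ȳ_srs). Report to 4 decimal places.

0.5053

Var(ȳ_str) = Σ Wₕ²(1−fₕ)sₕ²/nₕ with Wₕ = Nₕ/32942:
  D: (7310/32942)²·(1−235/7310)·235/235 = 0.047658887
  E: (16001/32942)²·(1−2643/16001)·1320/2643 = 0.09837062
  A: (1692/32942)²·(1−257/1692)·75.3/257 = 6.5556263 × 10^-4
  C: (7939/32942)²·(1−1749/7939)·117/1749 = 0.0030293718
  → Var(ȳ_str) = 0.14971444.
Var(ȳ_srs) = (1 − 4884/32942)·1699/4884 = 0.2962951.
deff = 0.14971444 / 0.2962951 = 0.5053.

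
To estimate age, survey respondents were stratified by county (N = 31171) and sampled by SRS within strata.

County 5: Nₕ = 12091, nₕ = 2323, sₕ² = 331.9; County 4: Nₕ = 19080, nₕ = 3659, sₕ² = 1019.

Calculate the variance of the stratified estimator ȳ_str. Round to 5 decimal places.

0.10170

Var(ȳ_str) = Σₕ Wₕ²(1 − fₕ)sₕ²/nₕ with Wₕ = Nₕ/N, N = 31171.
County 5: Wₕ = 0.38789259; term = 0.38789259²·(1 − 0.19212637)·331.9/2323 = 0.017366986.
County 4: Wₕ = 0.61210741; term = 0.61210741²·(1 − 0.19177149)·1019/3659 = 0.084333711.
Sum = 0.1017007.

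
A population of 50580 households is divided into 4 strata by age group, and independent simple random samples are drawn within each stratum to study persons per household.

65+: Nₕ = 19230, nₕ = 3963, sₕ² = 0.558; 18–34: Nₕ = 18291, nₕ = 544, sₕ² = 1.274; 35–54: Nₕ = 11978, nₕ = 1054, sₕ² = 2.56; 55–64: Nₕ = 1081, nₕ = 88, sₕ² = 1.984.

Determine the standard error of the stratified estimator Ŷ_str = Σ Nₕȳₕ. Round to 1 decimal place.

Var(Ŷ_str) = Σₕ Nₕ²(1 − fₕ)sₕ²/nₕ.
65+: 19230²·(1 − 3963/19230)·0.558/3963 = 41337.396.
18–34: 18291²·(1 − 544/18291)·1.274/544 = 760208.86.
35–54: 11978²·(1 − 1054/11978)·2.56/1054 = 317808.39.
55–64: 1081²·(1 − 88/1081)·1.984/88 = 24201.035.
Sum = 1.1435557 × 10^6.
SE = √(1.1435557 × 10^6) = 1069.4.

1069.4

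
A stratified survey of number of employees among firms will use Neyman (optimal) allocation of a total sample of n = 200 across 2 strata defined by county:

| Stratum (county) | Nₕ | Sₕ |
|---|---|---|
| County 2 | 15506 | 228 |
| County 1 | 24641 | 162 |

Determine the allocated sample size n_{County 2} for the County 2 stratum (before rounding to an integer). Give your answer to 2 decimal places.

Neyman allocation: nₕ = n·NₕSₕ / Σⱼ NⱼSⱼ.
Σ NⱼSⱼ = 15506·228 + 24641·162 = 7.52721 × 10^6.
n_{County 2} = 200·15506·228 / (7.52721 × 10^6) = 93.94.

93.94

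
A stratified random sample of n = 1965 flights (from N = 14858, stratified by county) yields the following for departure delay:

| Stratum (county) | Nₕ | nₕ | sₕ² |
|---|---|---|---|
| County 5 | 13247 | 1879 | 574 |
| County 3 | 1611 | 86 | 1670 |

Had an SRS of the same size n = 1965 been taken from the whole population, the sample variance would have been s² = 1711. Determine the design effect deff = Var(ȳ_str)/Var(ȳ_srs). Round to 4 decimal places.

Var(ȳ_str) = Σ Wₕ²(1−fₕ)sₕ²/nₕ with Wₕ = Nₕ/14858:
  County 5: (13247/14858)²·(1−1879/13247)·574/1879 = 0.20838478
  County 3: (1611/14858)²·(1−86/1611)·1670/86 = 0.21610395
  → Var(ȳ_str) = 0.42448873.
Var(ȳ_srs) = (1 − 1965/14858)·1711/1965 = 0.7555811.
deff = 0.42448873 / 0.7555811 = 0.5618.

0.5618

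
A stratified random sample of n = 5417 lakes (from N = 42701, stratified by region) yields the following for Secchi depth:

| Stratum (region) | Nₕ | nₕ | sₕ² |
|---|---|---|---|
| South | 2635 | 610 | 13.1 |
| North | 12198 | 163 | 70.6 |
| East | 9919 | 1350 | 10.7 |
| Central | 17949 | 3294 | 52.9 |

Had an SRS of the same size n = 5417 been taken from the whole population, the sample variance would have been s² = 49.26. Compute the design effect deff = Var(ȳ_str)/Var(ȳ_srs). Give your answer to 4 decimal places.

Var(ȳ_str) = Σ Wₕ²(1−fₕ)sₕ²/nₕ with Wₕ = Nₕ/42701:
  South: (2635/42701)²·(1−610/2635)·13.1/610 = 6.2845041 × 10^-5
  North: (12198/42701)²·(1−163/12198)·70.6/163 = 0.034871909
  East: (9919/42701)²·(1−1350/9919)·10.7/1350 = 3.6946385 × 10^-4
  Central: (17949/42701)²·(1−3294/17949)·52.9/3294 = 0.0023167654
  → Var(ȳ_str) = 0.037620983.
Var(ȳ_srs) = (1 − 5417/42701)·49.26/5417 = 0.0079399913.
deff = 0.037620983 / 0.0079399913 = 4.7382.

4.7382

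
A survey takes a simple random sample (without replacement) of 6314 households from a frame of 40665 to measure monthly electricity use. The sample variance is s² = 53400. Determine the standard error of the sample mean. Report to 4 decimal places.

2.6729

Under SRS without replacement, Var(ȳ) = (1 − f)·s²/n with f = n/N = 6314/40665 = 0.15526866.
Var(ȳ) = (1 − 0.15526866)·53400/6314 = 0.84473134·8.4573963 = 7.1442277.
SE(ȳ) = √(7.1442277) = 2.6729.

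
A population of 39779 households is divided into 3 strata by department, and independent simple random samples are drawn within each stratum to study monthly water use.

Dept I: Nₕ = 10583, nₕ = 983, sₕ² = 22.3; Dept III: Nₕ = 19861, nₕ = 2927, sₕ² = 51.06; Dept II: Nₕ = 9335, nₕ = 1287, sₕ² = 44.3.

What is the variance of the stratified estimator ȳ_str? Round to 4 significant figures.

0.006799

Var(ȳ_str) = Σₕ Wₕ²(1 − fₕ)sₕ²/nₕ with Wₕ = Nₕ/N, N = 39779.
Dept I: Wₕ = 0.26604490; term = 0.26604490²·(1 − 0.09288482)·22.3/983 = 0.0014565441.
Dept III: Wₕ = 0.49928354; term = 0.49928354²·(1 − 0.14737425)·51.06/2927 = 0.003707755.
Dept II: Wₕ = 0.23467156; term = 0.23467156²·(1 − 0.13786824)·44.3/1287 = 0.0016342547.
Sum = 0.0067985538.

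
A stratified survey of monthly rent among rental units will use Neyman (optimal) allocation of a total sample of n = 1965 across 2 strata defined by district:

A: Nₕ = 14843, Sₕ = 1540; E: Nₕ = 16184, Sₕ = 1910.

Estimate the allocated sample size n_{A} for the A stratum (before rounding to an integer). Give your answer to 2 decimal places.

835.35

Neyman allocation: nₕ = n·NₕSₕ / Σⱼ NⱼSⱼ.
Σ NⱼSⱼ = 14843·1540 + 16184·1910 = 5.376966 × 10^7.
n_{A} = 1965·14843·1540 / (5.376966 × 10^7) = 835.35.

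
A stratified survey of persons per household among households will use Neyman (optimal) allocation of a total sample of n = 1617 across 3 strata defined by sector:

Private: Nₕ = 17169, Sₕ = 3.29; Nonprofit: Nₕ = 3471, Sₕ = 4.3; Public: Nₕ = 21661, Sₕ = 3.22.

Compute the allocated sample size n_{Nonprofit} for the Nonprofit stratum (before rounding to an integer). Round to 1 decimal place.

171.0

Neyman allocation: nₕ = n·NₕSₕ / Σⱼ NⱼSⱼ.
Σ NⱼSⱼ = 17169·3.29 + 3471·4.3 + 21661·3.22 = 141159.73.
n_{Nonprofit} = 1617·3471·4.3 / 141159.73 = 171.0.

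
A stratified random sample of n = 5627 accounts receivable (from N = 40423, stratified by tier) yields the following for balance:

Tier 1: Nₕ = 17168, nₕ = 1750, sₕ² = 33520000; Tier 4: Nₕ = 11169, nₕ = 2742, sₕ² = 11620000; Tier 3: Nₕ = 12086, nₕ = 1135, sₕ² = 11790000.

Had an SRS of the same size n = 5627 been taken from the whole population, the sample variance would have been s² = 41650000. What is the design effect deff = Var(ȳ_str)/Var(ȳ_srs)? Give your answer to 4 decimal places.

Var(ȳ_str) = Σ Wₕ²(1−fₕ)sₕ²/nₕ with Wₕ = Nₕ/40423:
  Tier 1: (17168/40423)²·(1−1750/17168)·33520000/1750 = 3102.8203
  Tier 4: (11169/40423)²·(1−2742/11169)·11620000/2742 = 244.10062
  Tier 3: (12086/40423)²·(1−1135/12086)·11790000/1135 = 841.38977
  → Var(ȳ_str) = 4188.3107.
Var(ȳ_srs) = (1 − 5627/40423)·41650000/5627 = 6371.4587.
deff = 4188.3107 / 6371.4587 = 0.6574.

0.6574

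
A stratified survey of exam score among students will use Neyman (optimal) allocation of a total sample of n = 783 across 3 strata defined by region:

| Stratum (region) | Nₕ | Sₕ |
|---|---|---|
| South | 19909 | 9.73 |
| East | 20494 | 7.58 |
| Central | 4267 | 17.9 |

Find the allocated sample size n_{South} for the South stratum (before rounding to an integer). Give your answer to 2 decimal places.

Neyman allocation: nₕ = n·NₕSₕ / Σⱼ NⱼSⱼ.
Σ NⱼSⱼ = 19909·9.73 + 20494·7.58 + 4267·17.9 = 425438.39.
n_{South} = 783·19909·9.73 / 425438.39 = 356.52.

356.52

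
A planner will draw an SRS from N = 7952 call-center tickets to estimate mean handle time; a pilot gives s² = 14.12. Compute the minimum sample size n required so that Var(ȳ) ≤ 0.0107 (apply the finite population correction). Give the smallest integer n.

1132

Without fpc, n₀ = s²/D = 14.12/0.0107 = 1319.6262.
With fpc, (1 − n/N)·s²/n ≤ D requires n ≥ n₀/(1 + n₀/N) = 1319.6262/(1 + 1319.6262/7952) = 1131.8044.
Rounding up, n = 1132.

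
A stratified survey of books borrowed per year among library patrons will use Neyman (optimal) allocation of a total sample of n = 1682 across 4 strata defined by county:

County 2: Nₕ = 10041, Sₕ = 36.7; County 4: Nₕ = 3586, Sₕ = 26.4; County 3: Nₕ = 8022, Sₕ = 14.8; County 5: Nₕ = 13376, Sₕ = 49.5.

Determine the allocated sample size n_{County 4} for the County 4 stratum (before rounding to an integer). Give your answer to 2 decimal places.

Neyman allocation: nₕ = n·NₕSₕ / Σⱼ NⱼSⱼ.
Σ NⱼSⱼ = 10041·36.7 + 3586·26.4 + 8022·14.8 + 13376·49.5 = 1.2440127 × 10^6.
n_{County 4} = 1682·3586·26.4 / (1.2440127 × 10^6) = 128.00.

128.00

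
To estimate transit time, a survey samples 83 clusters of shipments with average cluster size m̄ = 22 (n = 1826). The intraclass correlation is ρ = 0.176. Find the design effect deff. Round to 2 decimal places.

4.70

deff = 1 + (22 − 1)·0.176 = 1 + 3.696 = 4.696.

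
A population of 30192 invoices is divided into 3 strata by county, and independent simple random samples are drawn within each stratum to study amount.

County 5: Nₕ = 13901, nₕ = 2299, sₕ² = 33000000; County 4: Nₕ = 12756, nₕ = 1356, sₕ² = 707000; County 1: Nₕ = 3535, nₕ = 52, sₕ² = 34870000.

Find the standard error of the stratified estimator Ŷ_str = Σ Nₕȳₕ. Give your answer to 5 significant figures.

Var(Ŷ_str) = Σₕ Nₕ²(1 − fₕ)sₕ²/nₕ.
County 5: 13901²·(1 − 2299/13901)·33000000/2299 = 2.3150153 × 10^12.
County 4: 12756²·(1 − 1356/12756)·707000/1356 = 7.5819181 × 10^10.
County 1: 3535²·(1 − 52/3535)·34870000/52 = 8.2564147 × 10^12.
Sum = 1.0647249 × 10^13.
SE = √(1.0647249 × 10^13) = 3.2630 × 10^6.

3.2630 × 10^6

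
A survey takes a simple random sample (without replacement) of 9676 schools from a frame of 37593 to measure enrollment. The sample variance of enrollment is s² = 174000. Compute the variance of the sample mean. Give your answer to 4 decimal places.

Under SRS without replacement, Var(ȳ) = (1 − f)·s²/n with f = n/N = 9676/37593 = 0.25738834.
Var(ȳ) = (1 − 0.25738834)·174000/9676 = 0.74261166·17.982637 = 13.354116.

13.3541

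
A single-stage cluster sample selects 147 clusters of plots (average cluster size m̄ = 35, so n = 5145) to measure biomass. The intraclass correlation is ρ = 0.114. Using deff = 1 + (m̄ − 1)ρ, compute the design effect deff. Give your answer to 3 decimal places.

4.876

deff = 1 + (35 − 1)·0.114 = 1 + 3.876 = 4.876.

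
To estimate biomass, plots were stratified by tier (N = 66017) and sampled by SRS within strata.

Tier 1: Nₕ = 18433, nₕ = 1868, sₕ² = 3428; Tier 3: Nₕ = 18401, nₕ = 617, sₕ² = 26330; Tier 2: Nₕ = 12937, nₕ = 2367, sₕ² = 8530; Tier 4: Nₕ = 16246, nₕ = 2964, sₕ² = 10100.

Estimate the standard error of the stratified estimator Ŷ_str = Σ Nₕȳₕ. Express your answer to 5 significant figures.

125510

Var(Ŷ_str) = Σₕ Nₕ²(1 − fₕ)sₕ²/nₕ.
Tier 1: 18433²·(1 − 1868/18433)·3428/1868 = 5.6033971 × 10^8.
Tier 3: 18401²·(1 − 617/18401)·26330/617 = 1.3964859 × 10^10.
Tier 2: 12937²·(1 − 2367/12937)·8530/2367 = 4.9278711 × 10^8.
Tier 4: 16246²·(1 − 2964/16246)·10100/2964 = 7.3528059 × 10^8.
Sum = 1.5753266 × 10^10.
SE = √(1.5753266 × 10^10) = 125510.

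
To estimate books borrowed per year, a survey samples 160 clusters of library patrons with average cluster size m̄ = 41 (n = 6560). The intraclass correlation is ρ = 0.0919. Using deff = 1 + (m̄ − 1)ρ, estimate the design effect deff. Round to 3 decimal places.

deff = 1 + (41 − 1)·0.0919 = 1 + 3.676 = 4.676.

4.676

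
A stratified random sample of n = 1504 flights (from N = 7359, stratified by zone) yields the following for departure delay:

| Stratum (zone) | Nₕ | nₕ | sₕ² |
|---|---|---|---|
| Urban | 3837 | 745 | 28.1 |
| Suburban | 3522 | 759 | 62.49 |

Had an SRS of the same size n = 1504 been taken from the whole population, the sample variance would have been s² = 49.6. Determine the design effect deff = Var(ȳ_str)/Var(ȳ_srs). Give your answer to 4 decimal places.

0.8788

Var(ȳ_str) = Σ Wₕ²(1−fₕ)sₕ²/nₕ with Wₕ = Nₕ/7359:
  Urban: (3837/7359)²·(1−745/3837)·28.1/745 = 0.0082631136
  Suburban: (3522/7359)²·(1−759/3522)·62.49/759 = 0.014794537
  → Var(ȳ_str) = 0.023057651.
Var(ȳ_srs) = (1 − 1504/7359)·49.6/1504 = 0.026238677.
deff = 0.023057651 / 0.026238677 = 0.8788.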